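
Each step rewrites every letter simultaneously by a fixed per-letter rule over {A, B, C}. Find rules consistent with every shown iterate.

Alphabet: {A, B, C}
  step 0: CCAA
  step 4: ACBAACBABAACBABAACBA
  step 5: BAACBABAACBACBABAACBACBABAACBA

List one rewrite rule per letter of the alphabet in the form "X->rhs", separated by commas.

  step 4 ⇒ step 5: ACBAACBABAACBABAACBA ⇒ BA·A·C·BA·BA·A·C·BA·C·BA·BA·A·C·BA·C·BA·BA·A·C·BA
    A ↦ BA
    B ↦ C
    C ↦ A

A->BA, B->C, C->A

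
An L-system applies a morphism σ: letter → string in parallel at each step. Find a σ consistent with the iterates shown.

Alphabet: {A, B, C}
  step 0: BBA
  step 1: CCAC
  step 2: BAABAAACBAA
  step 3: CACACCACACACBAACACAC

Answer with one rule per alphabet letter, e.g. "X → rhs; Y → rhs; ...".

A->AC, B->C, C->BAA

  step 2 ⇒ step 3: BAABAAACBAA ⇒ C·AC·AC·C·AC·AC·AC·BAA·C·AC·AC
    A ↦ AC
    B ↦ C
    C ↦ BAA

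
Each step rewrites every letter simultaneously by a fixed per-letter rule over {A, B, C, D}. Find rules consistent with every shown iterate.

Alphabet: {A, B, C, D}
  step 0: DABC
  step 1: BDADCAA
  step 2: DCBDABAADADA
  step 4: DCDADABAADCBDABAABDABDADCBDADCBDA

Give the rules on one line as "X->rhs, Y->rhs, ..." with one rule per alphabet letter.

A->DA, B->DC, C->AA, D->B

  step 1 ⇒ step 2: BDADCAA ⇒ DC·B·DA·B·AA·DA·DA
    A ↦ DA
    B ↦ DC
    C ↦ AA
    D ↦ B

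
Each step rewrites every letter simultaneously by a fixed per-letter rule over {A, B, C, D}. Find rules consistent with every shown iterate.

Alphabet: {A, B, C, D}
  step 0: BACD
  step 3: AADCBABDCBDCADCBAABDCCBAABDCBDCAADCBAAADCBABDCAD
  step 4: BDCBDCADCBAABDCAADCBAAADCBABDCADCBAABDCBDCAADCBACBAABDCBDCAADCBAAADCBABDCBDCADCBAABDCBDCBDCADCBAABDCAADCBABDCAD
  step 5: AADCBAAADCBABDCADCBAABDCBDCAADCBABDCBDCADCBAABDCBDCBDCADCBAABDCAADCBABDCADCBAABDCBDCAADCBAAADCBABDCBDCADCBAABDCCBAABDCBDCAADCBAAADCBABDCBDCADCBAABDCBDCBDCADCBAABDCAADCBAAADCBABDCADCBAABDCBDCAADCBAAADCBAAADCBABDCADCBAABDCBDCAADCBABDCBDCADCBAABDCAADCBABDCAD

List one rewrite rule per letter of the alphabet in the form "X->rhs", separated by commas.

  step 4 ⇒ step 5: BDCBDCADCBAABDCAADCBAAADCBABDCADCBAABDCBDCAADCBACBAABDCBDCAADCBAAADCBABDCBDCADCBAABDCBDCBDCADCBAABDCAADCBABDCAD ⇒ A·AD·CBA·A·AD·CBA·BDC·AD·CBA·A·BDC·BDC·A·AD·CBA·BDC·BDC·AD·CBA·A·BDC·BDC·BDC·AD·CBA·A·BDC·A·AD·CBA·BDC·AD·CBA·A·BDC·BDC·A·AD·CBA·A·AD·CBA·BDC·BDC·AD·CBA·A·BDC·CBA·A·BDC·BDC·A·AD·CBA·A·AD·CBA·BDC·BDC·AD·CBA·A·BDC·BDC·BDC·AD·CBA·A·BDC·A·AD·CBA·A·AD·CBA·BDC·AD·CBA·A·BDC·BDC·A·AD·CBA·A·AD·CBA·A·AD·CBA·BDC·AD·CBA·A·BDC·BDC·A·AD·CBA·BDC·BDC·AD·CBA·A·BDC·A·AD·CBA·BDC·AD
    A ↦ BDC
    B ↦ A
    C ↦ CBA
    D ↦ AD

A->BDC, B->A, C->CBA, D->AD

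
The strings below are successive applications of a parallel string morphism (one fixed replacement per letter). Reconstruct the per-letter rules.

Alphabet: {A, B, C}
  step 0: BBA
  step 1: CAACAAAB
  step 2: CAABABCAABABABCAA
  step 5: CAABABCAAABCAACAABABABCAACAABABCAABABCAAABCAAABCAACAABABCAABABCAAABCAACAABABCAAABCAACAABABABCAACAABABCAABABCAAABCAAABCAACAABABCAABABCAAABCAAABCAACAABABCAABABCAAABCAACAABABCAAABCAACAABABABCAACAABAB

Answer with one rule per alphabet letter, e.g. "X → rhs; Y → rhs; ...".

A->AB, B->CAA, C->CA

  step 1 ⇒ step 2: CAACAAAB ⇒ CA·AB·AB·CA·AB·AB·AB·CAA
    A ↦ AB
    B ↦ CAA
    C ↦ CA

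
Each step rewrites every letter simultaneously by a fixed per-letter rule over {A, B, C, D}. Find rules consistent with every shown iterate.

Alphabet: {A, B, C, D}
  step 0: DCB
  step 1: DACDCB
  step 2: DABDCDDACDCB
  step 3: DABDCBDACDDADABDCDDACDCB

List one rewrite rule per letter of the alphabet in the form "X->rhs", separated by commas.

A->BD, B->CB, C->CD, D->DA

  step 2 ⇒ step 3: DABDCDDACDCB ⇒ DA·BD·CB·DA·CD·DA·DA·BD·CD·DA·CD·CB
    A ↦ BD
    B ↦ CB
    C ↦ CD
    D ↦ DA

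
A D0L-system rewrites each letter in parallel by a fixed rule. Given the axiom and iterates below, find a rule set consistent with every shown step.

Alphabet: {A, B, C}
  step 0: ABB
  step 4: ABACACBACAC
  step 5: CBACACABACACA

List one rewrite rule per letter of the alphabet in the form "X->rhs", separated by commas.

A->C, B->BA, C->A

  step 4 ⇒ step 5: ABACACBACAC ⇒ C·BA·C·A·C·A·BA·C·A·C·A
    A ↦ C
    B ↦ BA
    C ↦ A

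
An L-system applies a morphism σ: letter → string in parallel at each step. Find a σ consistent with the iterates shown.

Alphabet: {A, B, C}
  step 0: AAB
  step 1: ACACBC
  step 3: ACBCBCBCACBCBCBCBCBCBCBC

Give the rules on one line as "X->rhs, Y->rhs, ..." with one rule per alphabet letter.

A->AC, B->BC, C->BC

  step 0 ⇒ step 1: AAB ⇒ AC·AC·BC
    A ↦ AC
    B ↦ BC
    C ↦ BC  (constrained at step 1)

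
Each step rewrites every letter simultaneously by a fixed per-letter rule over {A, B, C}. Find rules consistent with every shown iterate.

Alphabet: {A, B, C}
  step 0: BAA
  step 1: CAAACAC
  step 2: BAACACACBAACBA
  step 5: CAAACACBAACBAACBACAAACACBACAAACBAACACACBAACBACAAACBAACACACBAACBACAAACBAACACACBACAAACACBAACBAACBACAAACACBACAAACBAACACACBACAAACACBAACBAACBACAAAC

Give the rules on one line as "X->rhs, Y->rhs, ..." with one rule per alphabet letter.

  step 1 ⇒ step 2: CAAACAC ⇒ BA·AC·AC·AC·BA·AC·BA
    A ↦ AC
    C ↦ BA
  step 0 ⇒ step 1: BAA ⇒ CAA·AC·AC
    B ↦ CAA

A->AC, B->CAA, C->BA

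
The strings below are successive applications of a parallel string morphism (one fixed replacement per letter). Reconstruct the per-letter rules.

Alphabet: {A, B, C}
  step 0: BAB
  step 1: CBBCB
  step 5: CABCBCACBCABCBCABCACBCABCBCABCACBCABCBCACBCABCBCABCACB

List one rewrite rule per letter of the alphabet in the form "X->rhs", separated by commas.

A->B, B->CB, C->CA

  step 0 ⇒ step 1: BAB ⇒ CB·B·CB
    A ↦ B
    B ↦ CB
    C ↦ CA  (constrained at step 1)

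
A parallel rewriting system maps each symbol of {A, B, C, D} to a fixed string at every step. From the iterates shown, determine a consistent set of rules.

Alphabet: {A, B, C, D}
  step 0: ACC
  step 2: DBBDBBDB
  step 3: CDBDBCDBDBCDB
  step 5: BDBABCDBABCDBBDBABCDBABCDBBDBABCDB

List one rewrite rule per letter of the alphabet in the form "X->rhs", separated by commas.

A->B, B->DB, C->AB, D->C

  step 2 ⇒ step 3: DBBDBBDB ⇒ C·DB·DB·C·DB·DB·C·DB
    B ↦ DB
    D ↦ C
    A ↦ B  (constrained at step 0)
    C ↦ AB  (constrained at step 0)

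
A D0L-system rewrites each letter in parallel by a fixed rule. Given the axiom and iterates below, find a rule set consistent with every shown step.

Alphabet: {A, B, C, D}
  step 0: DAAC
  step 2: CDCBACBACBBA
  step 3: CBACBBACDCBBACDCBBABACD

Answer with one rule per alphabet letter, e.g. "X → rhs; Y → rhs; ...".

  step 2 ⇒ step 3: CDCBACBACBBA ⇒ CB·A·CB·BA·CD·CB·BA·CD·CB·BA·BA·CD
    A ↦ CD
    B ↦ BA
    C ↦ CB
    D ↦ A

A->CD, B->BA, C->CB, D->A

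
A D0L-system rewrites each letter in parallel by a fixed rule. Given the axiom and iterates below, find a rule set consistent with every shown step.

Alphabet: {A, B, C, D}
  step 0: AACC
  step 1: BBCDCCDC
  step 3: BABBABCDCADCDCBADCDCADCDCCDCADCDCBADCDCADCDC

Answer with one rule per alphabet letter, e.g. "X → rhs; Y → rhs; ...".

A->B, B->AB, C->CDC, D->AD

  step 0 ⇒ step 1: AACC ⇒ B·B·CDC·CDC
    A ↦ B
    C ↦ CDC
    B ↦ AB  (constrained at step 1)
    D ↦ AD  (constrained at step 1)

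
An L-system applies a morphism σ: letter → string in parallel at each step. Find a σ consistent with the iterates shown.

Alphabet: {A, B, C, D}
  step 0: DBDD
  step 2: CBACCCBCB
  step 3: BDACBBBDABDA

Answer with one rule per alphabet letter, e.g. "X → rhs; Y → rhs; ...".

  step 2 ⇒ step 3: CBACCCBCB ⇒ B·DA·C·B·B·B·DA·B·DA
    A ↦ C
    B ↦ DA
    C ↦ B
    D ↦ AC  (constrained at step 0)

A->C, B->DA, C->B, D->AC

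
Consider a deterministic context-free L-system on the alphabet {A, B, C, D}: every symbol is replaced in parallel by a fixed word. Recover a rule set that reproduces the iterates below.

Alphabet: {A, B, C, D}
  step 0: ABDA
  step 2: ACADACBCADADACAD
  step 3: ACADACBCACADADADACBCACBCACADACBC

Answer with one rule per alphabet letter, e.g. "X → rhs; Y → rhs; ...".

A->AC, B->AD, C->AD, D->BC

  step 2 ⇒ step 3: ACADACBCADADACAD ⇒ AC·AD·AC·BC·AC·AD·AD·AD·AC·BC·AC·BC·AC·AD·AC·BC
    A ↦ AC
    B ↦ AD
    C ↦ AD
    D ↦ BC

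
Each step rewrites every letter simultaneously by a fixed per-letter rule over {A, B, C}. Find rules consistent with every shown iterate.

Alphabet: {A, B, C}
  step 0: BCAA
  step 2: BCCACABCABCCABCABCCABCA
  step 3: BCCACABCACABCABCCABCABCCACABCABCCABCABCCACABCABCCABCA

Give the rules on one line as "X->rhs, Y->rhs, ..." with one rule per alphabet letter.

  step 2 ⇒ step 3: BCCACABCABCCABCABCCABCA ⇒ BC·CA·CA·BCA·CA·BCA·BC·CA·BCA·BC·CA·CA·BCA·BC·CA·BCA·BC·CA·CA·BCA·BC·CA·BCA
    A ↦ BCA
    B ↦ BC
    C ↦ CA

A->BCA, B->BC, C->CA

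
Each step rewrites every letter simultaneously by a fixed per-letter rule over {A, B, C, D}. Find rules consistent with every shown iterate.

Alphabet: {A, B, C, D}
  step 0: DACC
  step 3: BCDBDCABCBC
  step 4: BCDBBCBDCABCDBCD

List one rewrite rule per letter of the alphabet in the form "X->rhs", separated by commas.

A->CA, B->BC, C->D, D->B

  step 3 ⇒ step 4: BCDBDCABCBC ⇒ BC·D·B·BC·B·D·CA·BC·D·BC·D
    A ↦ CA
    B ↦ BC
    C ↦ D
    D ↦ B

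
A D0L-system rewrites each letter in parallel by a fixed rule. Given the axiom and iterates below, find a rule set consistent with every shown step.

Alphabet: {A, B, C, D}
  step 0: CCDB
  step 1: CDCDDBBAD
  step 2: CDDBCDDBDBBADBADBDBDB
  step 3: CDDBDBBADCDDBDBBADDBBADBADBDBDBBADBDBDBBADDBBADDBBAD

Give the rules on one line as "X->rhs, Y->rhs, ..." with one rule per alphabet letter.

  step 2 ⇒ step 3: CDDBCDDBDBBADBADBDBDB ⇒ CD·DB·DB·BAD·CD·DB·DB·BAD·DB·BAD·BAD·BDB·DB·BAD·BDB·DB·BAD·DB·BAD·DB·BAD
    A ↦ BDB
    B ↦ BAD
    C ↦ CD
    D ↦ DB

A->BDB, B->BAD, C->CD, D->DB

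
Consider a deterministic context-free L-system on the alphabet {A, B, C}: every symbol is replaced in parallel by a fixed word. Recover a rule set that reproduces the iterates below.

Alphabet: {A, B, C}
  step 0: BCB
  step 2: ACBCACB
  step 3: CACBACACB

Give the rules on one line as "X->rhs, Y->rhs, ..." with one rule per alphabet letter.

  step 2 ⇒ step 3: ACBCACB ⇒ C·A·CB·A·C·A·CB
    A ↦ C
    B ↦ CB
    C ↦ A

A->C, B->CB, C->A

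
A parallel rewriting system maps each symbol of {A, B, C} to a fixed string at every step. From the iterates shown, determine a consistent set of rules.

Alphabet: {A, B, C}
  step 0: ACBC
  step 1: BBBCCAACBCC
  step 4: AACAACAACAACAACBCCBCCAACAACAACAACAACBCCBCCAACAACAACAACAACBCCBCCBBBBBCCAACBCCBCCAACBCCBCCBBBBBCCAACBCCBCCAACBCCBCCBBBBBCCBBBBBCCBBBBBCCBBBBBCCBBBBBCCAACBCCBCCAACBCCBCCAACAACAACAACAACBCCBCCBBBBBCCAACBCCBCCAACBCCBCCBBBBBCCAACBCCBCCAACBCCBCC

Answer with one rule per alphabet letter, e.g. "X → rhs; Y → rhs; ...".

A->BB, B->AAC, C->BCC

  step 0 ⇒ step 1: ACBC ⇒ BB·BCC·AAC·BCC
    A ↦ BB
    B ↦ AAC
    C ↦ BCC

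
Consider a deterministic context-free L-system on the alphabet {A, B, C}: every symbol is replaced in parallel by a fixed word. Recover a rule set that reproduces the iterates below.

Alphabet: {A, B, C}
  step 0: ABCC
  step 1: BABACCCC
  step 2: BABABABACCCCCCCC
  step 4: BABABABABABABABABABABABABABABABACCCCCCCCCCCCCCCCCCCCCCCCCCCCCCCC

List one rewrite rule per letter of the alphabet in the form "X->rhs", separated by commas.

A->BA, B->BA, C->CC

  step 1 ⇒ step 2: BABACCCC ⇒ BA·BA·BA·BA·CC·CC·CC·CC
    A ↦ BA
    B ↦ BA
    C ↦ CC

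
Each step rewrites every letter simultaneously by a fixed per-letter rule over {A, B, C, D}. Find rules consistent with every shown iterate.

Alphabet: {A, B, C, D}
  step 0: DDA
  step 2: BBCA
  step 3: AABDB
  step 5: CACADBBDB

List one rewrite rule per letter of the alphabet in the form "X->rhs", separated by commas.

A->DB, B->A, C->B, D->C

  step 2 ⇒ step 3: BBCA ⇒ A·A·B·DB
    A ↦ DB
    B ↦ A
    C ↦ B
    D ↦ C  (constrained at step 0)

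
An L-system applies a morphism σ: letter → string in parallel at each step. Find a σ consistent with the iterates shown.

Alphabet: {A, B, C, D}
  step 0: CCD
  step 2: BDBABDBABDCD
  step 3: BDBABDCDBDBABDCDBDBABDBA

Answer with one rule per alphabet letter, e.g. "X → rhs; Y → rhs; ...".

  step 2 ⇒ step 3: BDBABDBABDCD ⇒ BD·BA·BD·CD·BD·BA·BD·CD·BD·BA·BD·BA
    A ↦ CD
    B ↦ BD
    C ↦ BD
    D ↦ BA

A->CD, B->BD, C->BD, D->BA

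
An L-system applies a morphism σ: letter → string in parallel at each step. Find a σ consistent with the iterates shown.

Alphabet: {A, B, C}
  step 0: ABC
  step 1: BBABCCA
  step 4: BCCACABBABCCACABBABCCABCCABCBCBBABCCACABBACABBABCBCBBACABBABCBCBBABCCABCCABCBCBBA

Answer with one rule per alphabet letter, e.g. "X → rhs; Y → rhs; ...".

  step 0 ⇒ step 1: ABC ⇒ BBA·BC·CA
    A ↦ BBA
    B ↦ BC
    C ↦ CA

A->BBA, B->BC, C->CA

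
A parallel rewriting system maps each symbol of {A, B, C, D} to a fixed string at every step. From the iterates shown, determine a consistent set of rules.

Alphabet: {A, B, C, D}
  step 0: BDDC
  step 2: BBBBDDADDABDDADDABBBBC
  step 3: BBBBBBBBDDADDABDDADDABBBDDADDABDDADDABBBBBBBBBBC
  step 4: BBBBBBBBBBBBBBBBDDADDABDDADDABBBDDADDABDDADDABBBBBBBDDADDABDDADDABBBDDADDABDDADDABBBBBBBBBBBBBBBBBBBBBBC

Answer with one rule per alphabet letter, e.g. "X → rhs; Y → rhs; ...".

A->B, B->BB, C->BC, D->DDA

  step 3 ⇒ step 4: BBBBBBBBDDADDABDDADDABBBDDADDABDDADDABBBBBBBBBBC ⇒ BB·BB·BB·BB·BB·BB·BB·BB·DDA·DDA·B·DDA·DDA·B·BB·DDA·DDA·B·DDA·DDA·B·BB·BB·BB·DDA·DDA·B·DDA·DDA·B·BB·DDA·DDA·B·DDA·DDA·B·BB·BB·BB·BB·BB·BB·BB·BB·BB·BB·BC
    A ↦ B
    B ↦ BB
    C ↦ BC
    D ↦ DDA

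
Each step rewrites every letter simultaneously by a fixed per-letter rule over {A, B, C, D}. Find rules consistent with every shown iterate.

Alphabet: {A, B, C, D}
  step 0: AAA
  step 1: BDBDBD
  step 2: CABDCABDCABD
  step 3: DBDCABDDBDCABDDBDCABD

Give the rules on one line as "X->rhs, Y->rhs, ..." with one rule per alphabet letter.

A->BD, B->C, C->D, D->ABD

  step 2 ⇒ step 3: CABDCABDCABD ⇒ D·BD·C·ABD·D·BD·C·ABD·D·BD·C·ABD
    A ↦ BD
    B ↦ C
    C ↦ D
    D ↦ ABD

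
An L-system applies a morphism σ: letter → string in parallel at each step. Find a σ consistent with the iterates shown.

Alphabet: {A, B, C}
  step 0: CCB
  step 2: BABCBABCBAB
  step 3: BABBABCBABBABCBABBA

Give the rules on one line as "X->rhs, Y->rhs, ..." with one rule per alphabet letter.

  step 2 ⇒ step 3: BABCBABCBAB ⇒ BA·B·BA·BC·BA·B·BA·BC·BA·B·BA
    A ↦ B
    B ↦ BA
    C ↦ BC

A->B, B->BA, C->BC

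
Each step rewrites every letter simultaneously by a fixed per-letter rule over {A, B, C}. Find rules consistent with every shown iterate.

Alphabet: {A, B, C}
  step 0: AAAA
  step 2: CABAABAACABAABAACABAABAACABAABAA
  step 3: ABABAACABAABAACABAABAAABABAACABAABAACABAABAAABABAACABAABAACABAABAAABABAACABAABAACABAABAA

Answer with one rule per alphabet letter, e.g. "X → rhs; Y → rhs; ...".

A->BAA, B->CA, C->ABA

  step 2 ⇒ step 3: CABAABAACABAABAACABAABAACABAABAA ⇒ ABA·BAA·CA·BAA·BAA·CA·BAA·BAA·ABA·BAA·CA·BAA·BAA·CA·BAA·BAA·ABA·BAA·CA·BAA·BAA·CA·BAA·BAA·ABA·BAA·CA·BAA·BAA·CA·BAA·BAA
    A ↦ BAA
    B ↦ CA
    C ↦ ABA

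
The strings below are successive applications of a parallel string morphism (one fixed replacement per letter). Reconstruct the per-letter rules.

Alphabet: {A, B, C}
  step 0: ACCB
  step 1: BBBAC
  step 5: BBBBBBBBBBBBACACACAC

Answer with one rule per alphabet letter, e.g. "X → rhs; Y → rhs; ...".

  step 0 ⇒ step 1: ACCB ⇒ B·B·B·AC
    A ↦ B
    B ↦ AC
    C ↦ B

A->B, B->AC, C->B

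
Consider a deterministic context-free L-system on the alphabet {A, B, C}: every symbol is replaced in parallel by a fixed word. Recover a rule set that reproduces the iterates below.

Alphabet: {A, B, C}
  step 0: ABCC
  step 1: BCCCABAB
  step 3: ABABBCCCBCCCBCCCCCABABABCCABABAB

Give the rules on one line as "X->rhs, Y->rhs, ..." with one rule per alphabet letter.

A->BC, B->CC, C->AB

  step 0 ⇒ step 1: ABCC ⇒ BC·CC·AB·AB
    A ↦ BC
    B ↦ CC
    C ↦ AB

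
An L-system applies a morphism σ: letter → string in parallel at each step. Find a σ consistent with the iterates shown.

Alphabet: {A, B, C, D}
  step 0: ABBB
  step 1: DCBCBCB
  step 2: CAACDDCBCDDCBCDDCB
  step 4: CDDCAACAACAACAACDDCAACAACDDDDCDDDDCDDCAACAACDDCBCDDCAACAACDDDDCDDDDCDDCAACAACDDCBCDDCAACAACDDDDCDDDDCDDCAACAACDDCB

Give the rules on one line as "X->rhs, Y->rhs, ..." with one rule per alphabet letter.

  step 1 ⇒ step 2: DCBCBCB ⇒ CAA·CDD·CB·CDD·CB·CDD·CB
    B ↦ CB
    C ↦ CDD
    D ↦ CAA
  step 0 ⇒ step 1: ABBB ⇒ D·CB·CB·CB
    A ↦ D

A->D, B->CB, C->CDD, D->CAA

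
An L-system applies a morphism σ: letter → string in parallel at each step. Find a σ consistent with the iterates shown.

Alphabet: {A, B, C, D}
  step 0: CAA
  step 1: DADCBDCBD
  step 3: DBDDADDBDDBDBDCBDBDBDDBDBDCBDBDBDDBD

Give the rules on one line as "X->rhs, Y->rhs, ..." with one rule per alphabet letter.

  step 0 ⇒ step 1: CAA ⇒ DAD·CBD·CBD
    A ↦ CBD
    C ↦ DAD
    B ↦ D  (constrained at step 1)
    D ↦ BD  (constrained at step 1)

A->CBD, B->D, C->DAD, D->BD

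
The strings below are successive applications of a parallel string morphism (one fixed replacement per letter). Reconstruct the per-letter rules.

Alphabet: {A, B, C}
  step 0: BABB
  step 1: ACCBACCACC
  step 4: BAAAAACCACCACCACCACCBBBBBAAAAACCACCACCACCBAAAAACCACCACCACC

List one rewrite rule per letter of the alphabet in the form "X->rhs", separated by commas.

  step 0 ⇒ step 1: BABB ⇒ ACC·B·ACC·ACC
    A ↦ B
    B ↦ ACC
    C ↦ AA  (constrained at step 1)

A->B, B->ACC, C->AA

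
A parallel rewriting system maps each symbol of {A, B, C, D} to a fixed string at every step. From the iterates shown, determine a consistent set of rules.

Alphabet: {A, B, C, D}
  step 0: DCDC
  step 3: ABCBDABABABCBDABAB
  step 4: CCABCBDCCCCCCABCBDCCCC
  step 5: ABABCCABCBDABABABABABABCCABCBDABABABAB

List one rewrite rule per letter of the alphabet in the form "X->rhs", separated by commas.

A->C, B->C, C->AB, D->BD

  step 4 ⇒ step 5: CCABCBDCCCCCCABCBDCCCC ⇒ AB·AB·C·C·AB·C·BD·AB·AB·AB·AB·AB·AB·C·C·AB·C·BD·AB·AB·AB·AB
    A ↦ C
    B ↦ C
    C ↦ AB
    D ↦ BD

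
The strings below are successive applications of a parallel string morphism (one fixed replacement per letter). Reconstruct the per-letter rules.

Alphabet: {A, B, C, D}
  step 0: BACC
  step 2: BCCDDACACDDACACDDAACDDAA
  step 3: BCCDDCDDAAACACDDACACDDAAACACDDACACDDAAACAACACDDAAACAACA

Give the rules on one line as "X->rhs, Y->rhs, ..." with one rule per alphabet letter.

  step 2 ⇒ step 3: BCCDDACACDDACACDDAACDDAA ⇒ BC·CDD·CDD·A·A·ACA·CDD·ACA·CDD·A·A·ACA·CDD·ACA·CDD·A·A·ACA·ACA·CDD·A·A·ACA·ACA
    A ↦ ACA
    B ↦ BC
    C ↦ CDD
    D ↦ A

A->ACA, B->BC, C->CDD, D->A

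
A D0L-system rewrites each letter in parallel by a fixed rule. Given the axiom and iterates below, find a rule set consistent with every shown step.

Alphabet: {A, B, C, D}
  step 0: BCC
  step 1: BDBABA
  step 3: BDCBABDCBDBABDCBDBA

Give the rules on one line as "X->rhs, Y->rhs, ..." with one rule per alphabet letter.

A->BA, B->BD, C->BA, D->C

  step 0 ⇒ step 1: BCC ⇒ BD·BA·BA
    B ↦ BD
    C ↦ BA
    A ↦ BA  (constrained at step 1)
    D ↦ C  (constrained at step 1)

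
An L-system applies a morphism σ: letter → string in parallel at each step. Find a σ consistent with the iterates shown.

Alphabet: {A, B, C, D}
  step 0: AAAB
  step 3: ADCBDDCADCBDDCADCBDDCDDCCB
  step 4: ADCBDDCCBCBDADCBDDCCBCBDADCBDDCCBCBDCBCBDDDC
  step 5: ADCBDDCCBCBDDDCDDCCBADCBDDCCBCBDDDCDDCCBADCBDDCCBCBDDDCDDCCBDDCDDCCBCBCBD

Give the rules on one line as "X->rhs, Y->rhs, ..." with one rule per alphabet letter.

A->AD, B->DC, C->D, D->CB

  step 4 ⇒ step 5: ADCBDDCCBCBDADCBDDCCBCBDADCBDDCCBCBDCBCBDDDC ⇒ AD·CB·D·DC·CB·CB·D·D·DC·D·DC·CB·AD·CB·D·DC·CB·CB·D·D·DC·D·DC·CB·AD·CB·D·DC·CB·CB·D·D·DC·D·DC·CB·D·DC·D·DC·CB·CB·CB·D
    A ↦ AD
    B ↦ DC
    C ↦ D
    D ↦ CB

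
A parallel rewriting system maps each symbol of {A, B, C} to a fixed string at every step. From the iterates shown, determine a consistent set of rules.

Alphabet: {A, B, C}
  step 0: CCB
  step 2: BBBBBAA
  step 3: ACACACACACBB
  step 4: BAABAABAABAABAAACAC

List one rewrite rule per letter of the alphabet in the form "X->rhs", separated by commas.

  step 3 ⇒ step 4: ACACACACACBB ⇒ B·AA·B·AA·B·AA·B·AA·B·AA·AC·AC
    A ↦ B
    B ↦ AC
    C ↦ AA

A->B, B->AC, C->AA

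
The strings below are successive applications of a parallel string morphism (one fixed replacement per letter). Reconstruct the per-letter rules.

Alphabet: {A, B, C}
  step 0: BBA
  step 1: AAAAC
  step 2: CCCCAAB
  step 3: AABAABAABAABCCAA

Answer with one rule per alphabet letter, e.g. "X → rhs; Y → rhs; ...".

  step 2 ⇒ step 3: CCCCAAB ⇒ AAB·AAB·AAB·AAB·C·C·AA
    A ↦ C
    B ↦ AA
    C ↦ AAB

A->C, B->AA, C->AAB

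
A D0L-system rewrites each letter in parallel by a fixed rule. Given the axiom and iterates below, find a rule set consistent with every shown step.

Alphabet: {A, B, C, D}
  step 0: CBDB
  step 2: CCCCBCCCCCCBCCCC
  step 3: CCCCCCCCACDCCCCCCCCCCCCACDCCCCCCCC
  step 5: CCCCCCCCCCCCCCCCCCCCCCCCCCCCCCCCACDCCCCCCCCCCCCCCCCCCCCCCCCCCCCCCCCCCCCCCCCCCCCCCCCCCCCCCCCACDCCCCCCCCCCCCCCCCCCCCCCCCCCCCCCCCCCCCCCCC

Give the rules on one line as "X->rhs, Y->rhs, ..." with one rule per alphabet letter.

  step 2 ⇒ step 3: CCCCBCCCCCCBCCCC ⇒ CC·CC·CC·CC·ACD·CC·CC·CC·CC·CC·CC·ACD·CC·CC·CC·CC
    B ↦ ACD
    C ↦ CC
    A ↦ BC  (constrained at step 3)
    D ↦ C  (constrained at step 0)

A->BC, B->ACD, C->CC, D->C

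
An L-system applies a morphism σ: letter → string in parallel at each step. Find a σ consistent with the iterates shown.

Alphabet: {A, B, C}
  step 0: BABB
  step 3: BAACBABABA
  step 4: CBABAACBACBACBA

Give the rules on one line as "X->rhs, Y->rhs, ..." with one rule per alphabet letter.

A->BA, B->C, C->A

  step 3 ⇒ step 4: BAACBABABA ⇒ C·BA·BA·A·C·BA·C·BA·C·BA
    A ↦ BA
    B ↦ C
    C ↦ A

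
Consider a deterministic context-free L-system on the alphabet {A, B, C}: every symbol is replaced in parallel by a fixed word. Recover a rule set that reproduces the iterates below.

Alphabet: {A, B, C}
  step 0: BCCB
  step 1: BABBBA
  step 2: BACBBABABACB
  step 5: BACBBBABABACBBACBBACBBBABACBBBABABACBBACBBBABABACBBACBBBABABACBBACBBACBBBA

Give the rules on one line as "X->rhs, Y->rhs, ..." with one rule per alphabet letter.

  step 1 ⇒ step 2: BABBBA ⇒ BA·CB·BA·BA·BA·CB
    A ↦ CB
    B ↦ BA
  step 0 ⇒ step 1: BCCB ⇒ BA·B·B·BA
    C ↦ B

A->CB, B->BA, C->B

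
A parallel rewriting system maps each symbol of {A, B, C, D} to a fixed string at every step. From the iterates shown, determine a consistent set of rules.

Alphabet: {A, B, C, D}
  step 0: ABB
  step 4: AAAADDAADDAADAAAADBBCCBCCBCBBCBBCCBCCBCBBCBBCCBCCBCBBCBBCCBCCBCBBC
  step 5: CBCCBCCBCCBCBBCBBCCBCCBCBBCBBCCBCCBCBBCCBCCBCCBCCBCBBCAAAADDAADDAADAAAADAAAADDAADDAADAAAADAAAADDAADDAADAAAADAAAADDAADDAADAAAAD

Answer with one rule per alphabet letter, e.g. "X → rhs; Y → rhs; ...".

A->CBC, B->AA, C->D, D->BBC

  step 4 ⇒ step 5: AAAADDAADDAADAAAADBBCCBCCBCBBCBBCCBCCBCBBCBBCCBCCBCBBCBBCCBCCBCBBC ⇒ CBC·CBC·CBC·CBC·BBC·BBC·CBC·CBC·BBC·BBC·CBC·CBC·BBC·CBC·CBC·CBC·CBC·BBC·AA·AA·D·D·AA·D·D·AA·D·AA·AA·D·AA·AA·D·D·AA·D·D·AA·D·AA·AA·D·AA·AA·D·D·AA·D·D·AA·D·AA·AA·D·AA·AA·D·D·AA·D·D·AA·D·AA·AA·D
    A ↦ CBC
    B ↦ AA
    C ↦ D
    D ↦ BBC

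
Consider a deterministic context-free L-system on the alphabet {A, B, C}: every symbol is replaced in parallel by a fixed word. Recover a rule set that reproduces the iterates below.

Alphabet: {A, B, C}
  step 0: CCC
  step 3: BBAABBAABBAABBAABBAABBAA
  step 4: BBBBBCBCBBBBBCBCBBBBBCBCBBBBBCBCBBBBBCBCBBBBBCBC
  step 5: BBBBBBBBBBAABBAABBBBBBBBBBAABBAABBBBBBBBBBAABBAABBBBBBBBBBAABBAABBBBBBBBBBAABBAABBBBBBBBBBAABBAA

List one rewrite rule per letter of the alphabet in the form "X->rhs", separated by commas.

  step 4 ⇒ step 5: BBBBBCBCBBBBBCBCBBBBBCBCBBBBBCBCBBBBBCBCBBBBBCBC ⇒ BB·BB·BB·BB·BB·AA·BB·AA·BB·BB·BB·BB·BB·AA·BB·AA·BB·BB·BB·BB·BB·AA·BB·AA·BB·BB·BB·BB·BB·AA·BB·AA·BB·BB·BB·BB·BB·AA·BB·AA·BB·BB·BB·BB·BB·AA·BB·AA
    B ↦ BB
    C ↦ AA
  step 3 ⇒ step 4: BBAABBAABBAABBAABBAABBAA ⇒ BB·BB·BC·BC·BB·BB·BC·BC·BB·BB·BC·BC·BB·BB·BC·BC·BB·BB·BC·BC·BB·BB·BC·BC
    A ↦ BC

A->BC, B->BB, C->AA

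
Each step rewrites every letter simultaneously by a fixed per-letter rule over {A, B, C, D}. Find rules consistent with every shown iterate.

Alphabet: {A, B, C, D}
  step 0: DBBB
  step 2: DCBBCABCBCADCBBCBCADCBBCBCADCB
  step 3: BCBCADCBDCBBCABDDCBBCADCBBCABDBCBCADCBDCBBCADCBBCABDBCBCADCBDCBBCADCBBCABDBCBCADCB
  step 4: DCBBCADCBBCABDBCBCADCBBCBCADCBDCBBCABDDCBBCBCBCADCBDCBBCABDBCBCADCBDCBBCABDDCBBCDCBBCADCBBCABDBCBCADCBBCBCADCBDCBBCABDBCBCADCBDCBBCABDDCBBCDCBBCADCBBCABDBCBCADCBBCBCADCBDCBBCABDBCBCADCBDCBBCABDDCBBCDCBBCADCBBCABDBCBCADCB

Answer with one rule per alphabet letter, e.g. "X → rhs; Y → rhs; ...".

  step 3 ⇒ step 4: BCBCADCBDCBBCABDDCBBCADCBBCABDBCBCADCBDCBBCADCBBCABDBCBCADCBDCBBCADCBBCABDBCBCADCB ⇒ DCB·BCA·DCB·BCA·BD·BC·BCA·DCB·BC·BCA·DCB·DCB·BCA·BD·DCB·BC·BC·BCA·DCB·DCB·BCA·BD·BC·BCA·DCB·DCB·BCA·BD·DCB·BC·DCB·BCA·DCB·BCA·BD·BC·BCA·DCB·BC·BCA·DCB·DCB·BCA·BD·BC·BCA·DCB·DCB·BCA·BD·DCB·BC·DCB·BCA·DCB·BCA·BD·BC·BCA·DCB·BC·BCA·DCB·DCB·BCA·BD·BC·BCA·DCB·DCB·BCA·BD·DCB·BC·DCB·BCA·DCB·BCA·BD·BC·BCA·DCB
    A ↦ BD
    B ↦ DCB
    C ↦ BCA
    D ↦ BC

A->BD, B->DCB, C->BCA, D->BC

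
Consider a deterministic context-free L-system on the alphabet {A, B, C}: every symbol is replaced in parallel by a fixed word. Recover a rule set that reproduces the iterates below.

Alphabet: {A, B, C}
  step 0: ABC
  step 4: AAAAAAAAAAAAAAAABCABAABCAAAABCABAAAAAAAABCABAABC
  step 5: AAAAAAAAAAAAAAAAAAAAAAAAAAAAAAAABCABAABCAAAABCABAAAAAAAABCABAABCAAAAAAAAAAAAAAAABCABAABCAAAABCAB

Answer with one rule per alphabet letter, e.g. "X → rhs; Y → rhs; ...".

A->AA, B->BC, C->AB

  step 4 ⇒ step 5: AAAAAAAAAAAAAAAABCABAABCAAAABCABAAAAAAAABCABAABC ⇒ AA·AA·AA·AA·AA·AA·AA·AA·AA·AA·AA·AA·AA·AA·AA·AA·BC·AB·AA·BC·AA·AA·BC·AB·AA·AA·AA·AA·BC·AB·AA·BC·AA·AA·AA·AA·AA·AA·AA·AA·BC·AB·AA·BC·AA·AA·BC·AB
    A ↦ AA
    B ↦ BC
    C ↦ AB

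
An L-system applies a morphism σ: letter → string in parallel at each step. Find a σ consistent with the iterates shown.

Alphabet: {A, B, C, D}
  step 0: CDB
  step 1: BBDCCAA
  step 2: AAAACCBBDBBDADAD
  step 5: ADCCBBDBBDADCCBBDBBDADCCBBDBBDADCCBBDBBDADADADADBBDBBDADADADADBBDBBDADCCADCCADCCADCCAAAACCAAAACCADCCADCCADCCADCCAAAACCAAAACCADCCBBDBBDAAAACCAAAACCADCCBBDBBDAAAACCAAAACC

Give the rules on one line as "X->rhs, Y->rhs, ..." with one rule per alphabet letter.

A->AD, B->AA, C->BBD, D->CC

  step 1 ⇒ step 2: BBDCCAA ⇒ AA·AA·CC·BBD·BBD·AD·AD
    A ↦ AD
    B ↦ AA
    C ↦ BBD
    D ↦ CC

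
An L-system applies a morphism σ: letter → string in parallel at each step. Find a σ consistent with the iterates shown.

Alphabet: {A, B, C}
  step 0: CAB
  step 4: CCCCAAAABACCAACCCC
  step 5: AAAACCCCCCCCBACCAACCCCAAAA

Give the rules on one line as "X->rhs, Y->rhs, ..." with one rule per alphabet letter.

  step 4 ⇒ step 5: CCCCAAAABACCAACCCC ⇒ A·A·A·A·CC·CC·CC·CC·BA·CC·A·A·CC·CC·A·A·A·A
    A ↦ CC
    B ↦ BA
    C ↦ A

A->CC, B->BA, C->A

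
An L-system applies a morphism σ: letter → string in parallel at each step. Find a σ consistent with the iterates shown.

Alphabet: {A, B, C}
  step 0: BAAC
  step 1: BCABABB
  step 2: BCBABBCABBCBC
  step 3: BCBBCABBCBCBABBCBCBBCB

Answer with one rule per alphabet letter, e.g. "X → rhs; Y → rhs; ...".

  step 2 ⇒ step 3: BCBABBCABBCBC ⇒ BC·B·BC·AB·BC·BC·B·AB·BC·BC·B·BC·B
    A ↦ AB
    B ↦ BC
    C ↦ B

A->AB, B->BC, C->B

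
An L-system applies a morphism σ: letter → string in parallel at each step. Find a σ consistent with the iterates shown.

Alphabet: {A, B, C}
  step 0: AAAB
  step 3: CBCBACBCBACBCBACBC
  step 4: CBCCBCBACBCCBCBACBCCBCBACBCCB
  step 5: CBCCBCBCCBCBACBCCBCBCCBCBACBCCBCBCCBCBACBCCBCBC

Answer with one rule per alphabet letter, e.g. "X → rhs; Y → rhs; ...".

  step 4 ⇒ step 5: CBCCBCBACBCCBCBACBCCBCBACBCCB ⇒ CB·C·CB·CB·C·CB·C·BA·CB·C·CB·CB·C·CB·C·BA·CB·C·CB·CB·C·CB·C·BA·CB·C·CB·CB·C
    A ↦ BA
    B ↦ C
    C ↦ CB

A->BA, B->C, C->CB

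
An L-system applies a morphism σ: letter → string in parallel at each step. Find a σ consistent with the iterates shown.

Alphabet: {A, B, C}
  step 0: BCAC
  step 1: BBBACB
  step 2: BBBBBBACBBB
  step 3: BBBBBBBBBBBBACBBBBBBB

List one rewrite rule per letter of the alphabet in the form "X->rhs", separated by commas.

A->AC, B->BB, C->B

  step 2 ⇒ step 3: BBBBBBACBBB ⇒ BB·BB·BB·BB·BB·BB·AC·B·BB·BB·BB
    A ↦ AC
    B ↦ BB
    C ↦ B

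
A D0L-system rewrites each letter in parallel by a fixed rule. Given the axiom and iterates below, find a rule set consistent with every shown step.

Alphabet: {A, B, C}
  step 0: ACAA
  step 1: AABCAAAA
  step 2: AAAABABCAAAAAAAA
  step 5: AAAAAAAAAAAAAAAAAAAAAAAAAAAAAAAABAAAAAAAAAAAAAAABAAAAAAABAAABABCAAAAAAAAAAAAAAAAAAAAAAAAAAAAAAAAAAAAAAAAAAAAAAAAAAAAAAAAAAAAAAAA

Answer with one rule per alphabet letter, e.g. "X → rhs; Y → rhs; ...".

  step 1 ⇒ step 2: AABCAAAA ⇒ AA·AA·BA·BC·AA·AA·AA·AA
    A ↦ AA
    B ↦ BA
    C ↦ BC

A->AA, B->BA, C->BC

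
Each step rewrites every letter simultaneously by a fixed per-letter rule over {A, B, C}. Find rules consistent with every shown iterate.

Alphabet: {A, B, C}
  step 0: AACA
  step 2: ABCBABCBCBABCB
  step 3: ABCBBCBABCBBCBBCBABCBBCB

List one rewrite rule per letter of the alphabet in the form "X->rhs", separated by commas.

  step 2 ⇒ step 3: ABCBABCBCBABCB ⇒ AB·CB·B·CB·AB·CB·B·CB·B·CB·AB·CB·B·CB
    A ↦ AB
    B ↦ CB
    C ↦ B

A->AB, B->CB, C->B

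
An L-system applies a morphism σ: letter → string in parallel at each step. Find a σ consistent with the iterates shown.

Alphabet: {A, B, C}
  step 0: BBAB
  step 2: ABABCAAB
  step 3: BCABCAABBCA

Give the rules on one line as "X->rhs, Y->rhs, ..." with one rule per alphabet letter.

  step 2 ⇒ step 3: ABABCAAB ⇒ B·CA·B·CA·A·B·B·CA
    A ↦ B
    B ↦ CA
    C ↦ A

A->B, B->CA, C->A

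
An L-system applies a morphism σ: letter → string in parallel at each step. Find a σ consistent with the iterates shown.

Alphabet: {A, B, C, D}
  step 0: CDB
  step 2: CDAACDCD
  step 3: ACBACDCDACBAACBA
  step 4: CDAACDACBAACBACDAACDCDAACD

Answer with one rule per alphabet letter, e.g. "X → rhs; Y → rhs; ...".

  step 3 ⇒ step 4: ACBACDCDACBAACBA ⇒ CD·A·A·CD·A·CBA·A·CBA·CD·A·A·CD·CD·A·A·CD
    A ↦ CD
    B ↦ A
    C ↦ A
    D ↦ CBA

A->CD, B->A, C->A, D->CBA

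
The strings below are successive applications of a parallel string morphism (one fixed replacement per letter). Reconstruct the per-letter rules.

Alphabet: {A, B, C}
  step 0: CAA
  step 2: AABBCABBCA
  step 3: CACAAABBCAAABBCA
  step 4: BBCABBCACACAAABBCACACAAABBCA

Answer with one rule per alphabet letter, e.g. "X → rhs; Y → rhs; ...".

A->CA, B->A, C->BB

  step 3 ⇒ step 4: CACAAABBCAAABBCA ⇒ BB·CA·BB·CA·CA·CA·A·A·BB·CA·CA·CA·A·A·BB·CA
    A ↦ CA
    B ↦ A
    C ↦ BB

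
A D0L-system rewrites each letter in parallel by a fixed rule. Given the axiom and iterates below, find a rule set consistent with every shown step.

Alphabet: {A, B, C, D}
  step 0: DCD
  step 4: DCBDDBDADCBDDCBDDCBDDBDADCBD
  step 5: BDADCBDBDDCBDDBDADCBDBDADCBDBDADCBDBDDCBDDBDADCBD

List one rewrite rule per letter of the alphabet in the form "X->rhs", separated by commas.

  step 4 ⇒ step 5: DCBDDBDADCBDDCBDDCBDDBDADCBD ⇒ BD·A·DC·BD·BD·DC·BD·D·BD·A·DC·BD·BD·A·DC·BD·BD·A·DC·BD·BD·DC·BD·D·BD·A·DC·BD
    A ↦ D
    B ↦ DC
    C ↦ A
    D ↦ BD

A->D, B->DC, C->A, D->BD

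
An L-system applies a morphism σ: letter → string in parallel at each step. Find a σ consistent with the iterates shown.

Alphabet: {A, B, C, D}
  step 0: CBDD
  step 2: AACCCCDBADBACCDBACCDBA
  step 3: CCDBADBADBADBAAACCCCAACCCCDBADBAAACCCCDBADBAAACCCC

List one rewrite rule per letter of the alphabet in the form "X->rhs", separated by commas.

  step 2 ⇒ step 3: AACCCCDBADBACCDBACCDBA ⇒ C·C·DBA·DBA·DBA·DBA·AAC·CC·C·AAC·CC·C·DBA·DBA·AAC·CC·C·DBA·DBA·AAC·CC·C
    A ↦ C
    B ↦ CC
    C ↦ DBA
    D ↦ AAC

A->C, B->CC, C->DBA, D->AAC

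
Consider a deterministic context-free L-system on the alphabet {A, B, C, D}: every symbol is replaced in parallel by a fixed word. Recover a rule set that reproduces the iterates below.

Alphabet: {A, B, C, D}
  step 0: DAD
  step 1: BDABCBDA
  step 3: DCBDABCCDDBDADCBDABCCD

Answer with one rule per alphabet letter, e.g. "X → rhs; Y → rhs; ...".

  step 0 ⇒ step 1: DAD ⇒ BDA·BC·BDA
    A ↦ BC
    D ↦ BDA
    B ↦ C  (constrained at step 1)
    C ↦ D  (constrained at step 1)

A->BC, B->C, C->D, D->BDA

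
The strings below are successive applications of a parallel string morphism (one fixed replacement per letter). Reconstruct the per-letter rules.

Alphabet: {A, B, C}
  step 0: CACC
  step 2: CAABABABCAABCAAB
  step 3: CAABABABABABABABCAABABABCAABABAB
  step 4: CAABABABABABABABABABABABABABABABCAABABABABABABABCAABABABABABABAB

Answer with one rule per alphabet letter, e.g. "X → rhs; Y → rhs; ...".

  step 3 ⇒ step 4: CAABABABABABABABCAABABABCAABABAB ⇒ CA·AB·AB·AB·AB·AB·AB·AB·AB·AB·AB·AB·AB·AB·AB·AB·CA·AB·AB·AB·AB·AB·AB·AB·CA·AB·AB·AB·AB·AB·AB·AB
    A ↦ AB
    B ↦ AB
    C ↦ CA

A->AB, B->AB, C->CA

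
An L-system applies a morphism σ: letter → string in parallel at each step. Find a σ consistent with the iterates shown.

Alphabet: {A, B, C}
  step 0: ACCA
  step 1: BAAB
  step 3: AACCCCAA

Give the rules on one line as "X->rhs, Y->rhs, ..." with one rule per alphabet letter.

A->B, B->CC, C->A

  step 0 ⇒ step 1: ACCA ⇒ B·A·A·B
    A ↦ B
    C ↦ A
    B ↦ CC  (constrained at step 1)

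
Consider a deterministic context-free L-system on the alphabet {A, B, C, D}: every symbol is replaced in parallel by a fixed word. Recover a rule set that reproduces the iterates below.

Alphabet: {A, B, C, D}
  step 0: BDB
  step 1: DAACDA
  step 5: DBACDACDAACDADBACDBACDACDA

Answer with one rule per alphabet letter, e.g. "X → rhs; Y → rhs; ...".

  step 0 ⇒ step 1: BDB ⇒ DA·AC·DA
    B ↦ DA
    D ↦ AC
    A ↦ D  (constrained at step 1)
    C ↦ B  (constrained at step 1)

A->D, B->DA, C->B, D->AC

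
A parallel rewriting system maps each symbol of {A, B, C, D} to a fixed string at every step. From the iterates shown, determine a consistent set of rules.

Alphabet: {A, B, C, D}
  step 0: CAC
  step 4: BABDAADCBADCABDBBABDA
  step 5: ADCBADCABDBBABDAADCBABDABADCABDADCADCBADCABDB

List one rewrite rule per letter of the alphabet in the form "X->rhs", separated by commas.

A->B, B->ADC, C->A, D->ABD

  step 4 ⇒ step 5: BABDAADCBADCABDBBABDA ⇒ ADC·B·ADC·ABD·B·B·ABD·A·ADC·B·ABD·A·B·ADC·ABD·ADC·ADC·B·ADC·ABD·B
    A ↦ B
    B ↦ ADC
    C ↦ A
    D ↦ ABD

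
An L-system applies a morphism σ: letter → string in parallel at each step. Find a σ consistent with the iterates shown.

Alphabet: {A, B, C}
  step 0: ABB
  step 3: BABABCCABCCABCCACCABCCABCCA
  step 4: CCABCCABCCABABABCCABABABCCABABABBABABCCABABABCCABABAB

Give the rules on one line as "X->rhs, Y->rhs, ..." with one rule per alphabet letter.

  step 3 ⇒ step 4: BABABCCABCCABCCACCABCCABCCA ⇒ CCA·B·CCA·B·CCA·BA·BA·B·CCA·BA·BA·B·CCA·BA·BA·B·BA·BA·B·CCA·BA·BA·B·CCA·BA·BA·B
    A ↦ B
    B ↦ CCA
    C ↦ BA

A->B, B->CCA, C->BA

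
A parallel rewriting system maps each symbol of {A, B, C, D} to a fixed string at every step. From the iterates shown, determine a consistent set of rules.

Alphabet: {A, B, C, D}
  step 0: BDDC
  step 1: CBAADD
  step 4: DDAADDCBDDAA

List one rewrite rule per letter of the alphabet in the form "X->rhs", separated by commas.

  step 0 ⇒ step 1: BDDC ⇒ CB·A·A·DD
    B ↦ CB
    C ↦ DD
    D ↦ A
    A ↦ D  (constrained at step 1)

A->D, B->CB, C->DD, D->A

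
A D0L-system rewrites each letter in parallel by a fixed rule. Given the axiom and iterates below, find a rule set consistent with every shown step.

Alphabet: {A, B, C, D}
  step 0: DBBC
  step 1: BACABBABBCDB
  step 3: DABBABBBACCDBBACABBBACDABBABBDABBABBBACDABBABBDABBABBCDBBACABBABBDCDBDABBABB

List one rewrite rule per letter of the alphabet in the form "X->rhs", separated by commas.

  step 0 ⇒ step 1: DBBC ⇒ BAC·ABB·ABB·CDB
    B ↦ ABB
    C ↦ CDB
    D ↦ BAC
    A ↦ D  (constrained at step 1)

A->D, B->ABB, C->CDB, D->BAC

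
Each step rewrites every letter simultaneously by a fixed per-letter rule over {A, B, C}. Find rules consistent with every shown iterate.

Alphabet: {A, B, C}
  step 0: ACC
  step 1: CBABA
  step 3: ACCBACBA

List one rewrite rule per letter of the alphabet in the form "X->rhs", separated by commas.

  step 0 ⇒ step 1: ACC ⇒ C·BA·BA
    A ↦ C
    C ↦ BA
    B ↦ A  (constrained at step 1)

A->C, B->A, C->BA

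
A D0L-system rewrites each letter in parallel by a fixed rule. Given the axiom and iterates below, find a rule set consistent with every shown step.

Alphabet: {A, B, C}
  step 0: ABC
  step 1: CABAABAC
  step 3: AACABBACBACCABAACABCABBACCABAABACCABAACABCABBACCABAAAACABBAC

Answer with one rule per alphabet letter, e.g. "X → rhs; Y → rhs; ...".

A->CAB, B->AA, C->BAC

  step 0 ⇒ step 1: ABC ⇒ CAB·AA·BAC
    A ↦ CAB
    B ↦ AA
    C ↦ BAC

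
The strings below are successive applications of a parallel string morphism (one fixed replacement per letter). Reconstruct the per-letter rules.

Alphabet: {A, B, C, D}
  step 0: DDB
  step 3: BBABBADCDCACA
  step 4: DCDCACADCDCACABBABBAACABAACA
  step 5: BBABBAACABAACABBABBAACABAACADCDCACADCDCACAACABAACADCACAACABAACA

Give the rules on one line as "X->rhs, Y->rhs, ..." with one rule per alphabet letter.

  step 4 ⇒ step 5: DCDCACADCDCACABBABBAACABAACA ⇒ B·BA·B·BA·ACA·BA·ACA·B·BA·B·BA·ACA·BA·ACA·DC·DC·ACA·DC·DC·ACA·ACA·BA·ACA·DC·ACA·ACA·BA·ACA
    A ↦ ACA
    B ↦ DC
    C ↦ BA
    D ↦ B

A->ACA, B->DC, C->BA, D->B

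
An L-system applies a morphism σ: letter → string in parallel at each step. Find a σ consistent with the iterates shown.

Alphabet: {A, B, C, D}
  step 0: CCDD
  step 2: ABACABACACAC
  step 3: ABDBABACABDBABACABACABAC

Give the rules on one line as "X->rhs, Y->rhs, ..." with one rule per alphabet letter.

  step 2 ⇒ step 3: ABACABACACAC ⇒ AB·DB·AB·AC·AB·DB·AB·AC·AB·AC·AB·AC
    A ↦ AB
    B ↦ DB
    C ↦ AC
    D ↦ C  (constrained at step 0)

A->AB, B->DB, C->AC, D->C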